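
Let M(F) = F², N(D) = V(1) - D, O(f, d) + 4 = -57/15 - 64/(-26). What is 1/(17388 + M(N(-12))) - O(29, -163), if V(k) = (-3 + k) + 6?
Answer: 6122533/1146860 ≈ 5.3385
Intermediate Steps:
V(k) = 3 + k
O(f, d) = -347/65 (O(f, d) = -4 + (-57/15 - 64/(-26)) = -4 + (-57*1/15 - 64*(-1/26)) = -4 + (-19/5 + 32/13) = -4 - 87/65 = -347/65)
N(D) = 4 - D (N(D) = (3 + 1) - D = 4 - D)
1/(17388 + M(N(-12))) - O(29, -163) = 1/(17388 + (4 - 1*(-12))²) - 1*(-347/65) = 1/(17388 + (4 + 12)²) + 347/65 = 1/(17388 + 16²) + 347/65 = 1/(17388 + 256) + 347/65 = 1/17644 + 347/65 = 6122533/1146860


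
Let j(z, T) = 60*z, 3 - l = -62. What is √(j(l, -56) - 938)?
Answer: √2962 ≈ 54.424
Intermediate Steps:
l = 65 (l = 3 - 1*(-62) = 3 + 62 = 65)
√(j(l, -56) - 938) = √(60*65 - 938) = √(3900 - 938) = √2962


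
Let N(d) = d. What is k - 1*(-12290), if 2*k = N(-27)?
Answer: 24553/2 ≈ 12277.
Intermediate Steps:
k = -27/2 (k = (1/2)*(-27) = -27/2 ≈ -13.500)
k - 1*(-12290) = -27/2 - 1*(-12290) = -27/2 + 12290 = 24553/2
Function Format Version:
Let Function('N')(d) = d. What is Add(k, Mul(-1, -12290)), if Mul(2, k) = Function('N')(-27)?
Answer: Rational(24553, 2) ≈ 12277.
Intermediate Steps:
k = Rational(-27, 2) (k = Mul(Rational(1, 2), -27) = Rational(-27, 2) ≈ -13.500)
Add(k, Mul(-1, -12290)) = Add(Rational(-27, 2), Mul(-1, -12290)) = Add(Rational(-27, 2), 12290) = Rational(24553, 2)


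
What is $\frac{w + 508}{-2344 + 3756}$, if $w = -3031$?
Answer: $- \frac{2523}{1412} \approx -1.7868$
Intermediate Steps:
$\frac{w + 508}{-2344 + 3756} = \frac{-3031 + 508}{-2344 + 3756} = - \frac{2523}{1412}$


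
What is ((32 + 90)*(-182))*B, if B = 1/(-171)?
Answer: 22204/171 ≈ 129.85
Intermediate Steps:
B = -1/171 ≈ -0.0058480
((32 + 90)*(-182))*B = ((32 + 90)*(-182))*(-1/171) = (122*(-182))*(-1/171) = -22204*(-1/171) = 22204/171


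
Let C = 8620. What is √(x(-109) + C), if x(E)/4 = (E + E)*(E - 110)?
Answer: 2*√49897 ≈ 446.75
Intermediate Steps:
x(E) = 8*E*(-110 + E) (x(E) = 4*((E + E)*(E - 110)) = 4*((2*E)*(-110 + E)) = 4*(2*E*(-110 + E)) = 8*E*(-110 + E))
√(x(-109) + C) = √(8*(-109)*(-110 - 109) + 8620) = √(8*(-109)*(-219) + 8620) = √(190968 + 8620) = √199588 = 2*√49897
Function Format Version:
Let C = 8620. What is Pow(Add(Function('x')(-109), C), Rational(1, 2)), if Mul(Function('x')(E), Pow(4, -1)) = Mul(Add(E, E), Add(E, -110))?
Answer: Mul(2, Pow(49897, Rational(1, 2))) ≈ 446.75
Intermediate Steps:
Function('x')(E) = Mul(8, E, Add(-110, E)) (Function('x')(E) = Mul(4, Mul(Add(E, E), Add(E, -110))) = Mul(4, Mul(Mul(2, E), Add(-110, E))) = Mul(4, Mul(2, E, Add(-110, E))) = Mul(8, E, Add(-110, E)))
Pow(Add(Function('x')(-109), C), Rational(1, 2)) = Pow(Add(Mul(8, -109, Add(-110, -109)), 8620), Rational(1, 2)) = Pow(Add(Mul(8, -109, -219), 8620), Rational(1, 2)) = Pow(Add(190968, 8620), Rational(1, 2)) = Pow(199588, Rational(1, 2)) = Mul(2, Pow(49897, Rational(1, 2)))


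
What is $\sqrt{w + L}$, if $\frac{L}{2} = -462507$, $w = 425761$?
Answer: $i \sqrt{499253} \approx 706.58 i$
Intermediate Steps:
$L = -925014$ ($L = 2 \left(-462507\right) = -925014$)
$\sqrt{w + L} = \sqrt{425761 - 925014} = \sqrt{-499253} = i \sqrt{499253}$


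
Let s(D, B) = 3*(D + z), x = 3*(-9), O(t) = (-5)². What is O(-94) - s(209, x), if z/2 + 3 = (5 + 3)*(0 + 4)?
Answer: -776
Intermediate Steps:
O(t) = 25
z = 58 (z = -6 + 2*((5 + 3)*(0 + 4)) = -6 + 2*(8*4) = -6 + 2*32 = -6 + 64 = 58)
x = -27
s(D, B) = 174 + 3*D (s(D, B) = 3*(D + 58) = 3*(58 + D) = 174 + 3*D)
O(-94) - s(209, x) = 25 - (174 + 3*209) = 25 - (174 + 627) = 25 - 1*801 = 25 - 801 = -776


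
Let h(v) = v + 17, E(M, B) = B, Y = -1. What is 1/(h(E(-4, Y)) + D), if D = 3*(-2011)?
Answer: -1/6017 ≈ -0.00016620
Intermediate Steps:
h(v) = 17 + v
D = -6033
1/(h(E(-4, Y)) + D) = 1/((17 - 1) - 6033) = 1/(16 - 6033) = 1/(-6017) = -1/6017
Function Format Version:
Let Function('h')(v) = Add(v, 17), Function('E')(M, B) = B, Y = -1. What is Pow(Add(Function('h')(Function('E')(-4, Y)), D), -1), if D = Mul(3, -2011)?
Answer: Rational(-1, 6017) ≈ -0.00016620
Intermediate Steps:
Function('h')(v) = Add(17, v)
D = -6033
Pow(Add(Function('h')(Function('E')(-4, Y)), D), -1) = Pow(Add(Add(17, -1), -6033), -1) = Pow(Add(16, -6033), -1) = Pow(-6017, -1) = Rational(-1, 6017)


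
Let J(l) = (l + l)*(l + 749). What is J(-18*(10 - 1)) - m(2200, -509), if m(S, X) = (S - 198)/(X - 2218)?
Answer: -518640674/2727 ≈ -1.9019e+5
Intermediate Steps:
J(l) = 2*l*(749 + l) (J(l) = (2*l)*(749 + l) = 2*l*(749 + l))
m(S, X) = (-198 + S)/(-2218 + X)
J(-18*(10 - 1)) - m(2200, -509) = 2*(-18*(10 - 1))*(749 - 18*(10 - 1)) - (-198 + 2200)/(-2218 - 509) = 2*(-18*9)*(749 - 18*9) - 2002/(-2727) = 2*(-162)*(749 - 162) - (-1)*2002/2727 = 2*(-162)*587 - 1*(-2002/2727) = -190188 + 2002/2727 = -518640674/2727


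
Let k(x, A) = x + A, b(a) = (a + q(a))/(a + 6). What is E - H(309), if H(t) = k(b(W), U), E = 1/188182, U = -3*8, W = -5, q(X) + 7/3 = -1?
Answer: 18253657/564546 ≈ 32.333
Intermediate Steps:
q(X) = -10/3 (q(X) = -7/3 - 1 = -10/3)
b(a) = (-10/3 + a)/(6 + a) (b(a) = (a - 10/3)/(a + 6) = (-10/3 + a)/(6 + a))
U = -24
E = 1/188182 ≈ 5.3140e-6
k(x, A) = A + x
H(t) = -97/3 (H(t) = -24 + (-10/3 - 5)/(6 - 5) = -24 - 25/3/1 = -24 + 1*(-25/3) = -24 - 25/3 = -97/3)
E - H(309) = 1/188182 - 1*(-97/3) = 1/188182 + 97/3 = 18253657/564546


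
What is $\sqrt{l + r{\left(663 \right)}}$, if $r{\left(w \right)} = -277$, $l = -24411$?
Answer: $4 i \sqrt{1543} \approx 157.12 i$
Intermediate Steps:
$\sqrt{l + r{\left(663 \right)}} = \sqrt{-24411 - 277} = \sqrt{-24688} = 4 i \sqrt{1543}$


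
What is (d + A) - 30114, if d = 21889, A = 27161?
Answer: 18936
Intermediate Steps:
(d + A) - 30114 = (21889 + 27161) - 30114 = 49050 - 30114 = 18936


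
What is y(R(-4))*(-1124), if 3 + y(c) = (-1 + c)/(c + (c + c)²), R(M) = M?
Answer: 10397/3 ≈ 3465.7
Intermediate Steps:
y(c) = -3 + (-1 + c)/(c + 4*c²) (y(c) = -3 + (-1 + c)/(c + (c + c)²) = -3 + (-1 + c)/(c + (2*c)²) = -3 + (-1 + c)/(c + 4*c²))
y(R(-4))*(-1124) = ((-1 - 12*(-4)² - 2*(-4))/((-4)*(1 + 4*(-4))))*(-1124) = -(-1 - 12*16 + 8)/(4*(1 - 16))*(-1124) = -¼*(-1 - 192 + 8)/(-15)*(-1124) = -¼*(-1/15)*(-185)*(-1124) = -37/12*(-1124) = 10397/3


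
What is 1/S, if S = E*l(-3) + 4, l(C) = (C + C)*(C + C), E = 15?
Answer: 1/544 ≈ 0.0018382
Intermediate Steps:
l(C) = 4*C**2 (l(C) = (2*C)*(2*C) = 4*C**2)
S = 544 (S = 15*(4*(-3)**2) + 4 = 15*(4*9) + 4 = 15*36 + 4 = 540 + 4 = 544)
1/S = 1/544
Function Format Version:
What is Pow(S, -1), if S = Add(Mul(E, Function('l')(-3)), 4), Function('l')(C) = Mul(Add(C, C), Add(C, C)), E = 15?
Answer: Rational(1, 544) ≈ 0.0018382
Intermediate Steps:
Function('l')(C) = Mul(4, Pow(C, 2)) (Function('l')(C) = Mul(Mul(2, C), Mul(2, C)) = Mul(4, Pow(C, 2)))
S = 544 (S = Add(Mul(15, Mul(4, Pow(-3, 2))), 4) = Add(Mul(15, Mul(4, 9)), 4) = Add(Mul(15, 36), 4) = Add(540, 4) = 544)
Pow(S, -1) = Pow(544, -1) = Rational(1, 544)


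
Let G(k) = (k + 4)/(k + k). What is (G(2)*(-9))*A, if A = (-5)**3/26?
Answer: 3375/52 ≈ 64.904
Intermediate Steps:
G(k) = (4 + k)/(2*k) (G(k) = (4 + k)/((2*k)) = (4 + k)*(1/(2*k)) = (4 + k)/(2*k))
A = -125/26 (A = -125*1/26 = -125/26 ≈ -4.8077)
(G(2)*(-9))*A = (((1/2)*(4 + 2)/2)*(-9))*(-125/26) = (((1/2)*(1/2)*6)*(-9))*(-125/26) = ((3/2)*(-9))*(-125/26) = -27/2*(-125/26) = 3375/52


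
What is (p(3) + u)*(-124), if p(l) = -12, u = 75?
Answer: -7812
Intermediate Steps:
(p(3) + u)*(-124) = (-12 + 75)*(-124) = 63*(-124) = -7812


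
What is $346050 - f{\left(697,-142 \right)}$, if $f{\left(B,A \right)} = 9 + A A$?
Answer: $325877$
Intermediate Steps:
$f{\left(B,A \right)} = 9 + A^{2}$
$346050 - f{\left(697,-142 \right)} = 346050 - \left(9 + \left(-142\right)^{2}\right) = 346050 - \left(9 + 20164\right) = 346050 - 20173 = 325877$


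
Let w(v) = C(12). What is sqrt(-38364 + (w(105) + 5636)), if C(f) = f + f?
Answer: 8*I*sqrt(511) ≈ 180.84*I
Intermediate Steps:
C(f) = 2*f
w(v) = 24 (w(v) = 2*12 = 24)
sqrt(-38364 + (w(105) + 5636)) = sqrt(-38364 + (24 + 5636)) = sqrt(-38364 + 5660) = sqrt(-32704) = 8*I*sqrt(511)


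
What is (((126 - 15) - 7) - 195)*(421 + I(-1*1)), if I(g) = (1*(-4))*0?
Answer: -38311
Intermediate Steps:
I(g) = 0 (I(g) = -4*0 = 0)
(((126 - 15) - 7) - 195)*(421 + I(-1*1)) = (((126 - 15) - 7) - 195)*(421 + 0) = ((111 - 7) - 195)*421 = (104 - 195)*421 = -91*421 = -38311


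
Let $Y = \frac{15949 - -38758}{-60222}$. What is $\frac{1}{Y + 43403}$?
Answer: $\frac{60222}{2613760759} \approx 2.304 \cdot 10^{-5}$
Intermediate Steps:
$Y = - \frac{54707}{60222}$ ($Y = \left(15949 + 38758\right) \left(- \frac{1}{60222}\right) = 54707 \left(- \frac{1}{60222}\right) = - \frac{54707}{60222} \approx -0.90842$)
$\frac{1}{Y + 43403} = \frac{1}{- \frac{54707}{60222} + 43403} = \frac{1}{\frac{2613760759}{60222}} = \frac{60222}{2613760759}$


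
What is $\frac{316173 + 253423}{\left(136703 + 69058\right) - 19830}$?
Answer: $\frac{569596}{185931} \approx 3.0635$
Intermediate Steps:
$\frac{316173 + 253423}{\left(136703 + 69058\right) - 19830} = \frac{569596}{205761 - 19830} = \frac{569596}{185931}$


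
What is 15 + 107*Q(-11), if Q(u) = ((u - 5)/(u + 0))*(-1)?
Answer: -1547/11 ≈ -140.64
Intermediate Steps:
Q(u) = -(-5 + u)/u (Q(u) = ((-5 + u)/u)*(-1) = -(-5 + u)/u)
15 + 107*Q(-11) = 15 + 107*((5 - 1*(-11))/(-11)) = 15 + 107*(-(5 + 11)/11) = 15 + 107*(-1/11*16) = 15 + 107*(-16/11) = 15 - 1712/11 = -1547/11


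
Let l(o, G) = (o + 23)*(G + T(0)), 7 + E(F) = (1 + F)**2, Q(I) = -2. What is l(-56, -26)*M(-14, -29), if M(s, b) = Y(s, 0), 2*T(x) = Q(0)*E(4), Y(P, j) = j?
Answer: 0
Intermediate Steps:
E(F) = -7 + (1 + F)**2
T(x) = -18 (T(x) = (-2*(-7 + (1 + 4)**2))/2 = (-2*(-7 + 5**2))/2 = (-2*(-7 + 25))/2 = (-2*18)/2 = (1/2)*(-36) = -18)
l(o, G) = (-18 + G)*(23 + o) (l(o, G) = (o + 23)*(G - 18) = (23 + o)*(-18 + G) = (-18 + G)*(23 + o))
M(s, b) = 0
l(-56, -26)*M(-14, -29) = (-414 - 18*(-56) + 23*(-26) - 26*(-56))*0 = (-414 + 1008 - 598 + 1456)*0 = 1452*0 = 0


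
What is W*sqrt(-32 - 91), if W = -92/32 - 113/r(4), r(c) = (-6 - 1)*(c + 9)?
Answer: -1189*I*sqrt(123)/728 ≈ -18.114*I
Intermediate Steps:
r(c) = -63 - 7*c (r(c) = -7*(9 + c) = -63 - 7*c)
W = -1189/728 (W = -92/32 - 113/(-63 - 7*4) = -92*1/32 - 113/(-63 - 28) = -23/8 - 113/(-91) = -23/8 - 113*(-1/91) = -23/8 + 113/91 = -1189/728 ≈ -1.6332)
W*sqrt(-32 - 91) = -1189*sqrt(-32 - 91)/728 = -1189*I*sqrt(123)/728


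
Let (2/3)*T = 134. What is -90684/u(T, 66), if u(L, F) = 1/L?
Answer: -18227484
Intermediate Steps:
T = 201 (T = (3/2)*134 = 201)
-90684/u(T, 66) = -90684/(1/201) = -90684/1/201 = -90684*201 = -18227484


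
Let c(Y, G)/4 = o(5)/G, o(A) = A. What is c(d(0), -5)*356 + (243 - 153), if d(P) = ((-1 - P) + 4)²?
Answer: -1334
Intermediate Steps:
d(P) = (3 - P)²
c(Y, G) = 20/G (c(Y, G) = 4*(5/G) = 20/G)
c(d(0), -5)*356 + (243 - 153) = (20/(-5))*356 + (243 - 153) = (20*(-⅕))*356 + 90 = -4*356 + 90 = -1424 + 90 = -1334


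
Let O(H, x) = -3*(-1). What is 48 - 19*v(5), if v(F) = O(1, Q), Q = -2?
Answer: -9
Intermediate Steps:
O(H, x) = 3
v(F) = 3
48 - 19*v(5) = 48 - 19*3 = 48 - 57 = -9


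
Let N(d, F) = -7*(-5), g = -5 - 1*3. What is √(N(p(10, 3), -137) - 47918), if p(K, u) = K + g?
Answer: I*√47883 ≈ 218.82*I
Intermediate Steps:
g = -8 (g = -5 - 3 = -8)
p(K, u) = -8 + K (p(K, u) = K - 8 = -8 + K)
N(d, F) = 35
√(N(p(10, 3), -137) - 47918) = √(35 - 47918) = √(-47883) = I*√47883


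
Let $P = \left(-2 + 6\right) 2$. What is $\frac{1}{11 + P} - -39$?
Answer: $\frac{742}{19} \approx 39.053$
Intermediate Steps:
$P = 8$ ($P = 4 \cdot 2 = 8$)
$\frac{1}{11 + P} - -39 = \frac{1}{11 + 8} - -39 = \frac{1}{19} + 39 = \frac{742}{19}$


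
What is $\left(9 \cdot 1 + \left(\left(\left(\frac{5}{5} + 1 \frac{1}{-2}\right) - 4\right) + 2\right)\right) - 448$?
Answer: $- \frac{881}{2} \approx -440.5$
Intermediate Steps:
$\left(9 \cdot 1 + \left(\left(\left(\frac{5}{5} + 1 \frac{1}{-2}\right) - 4\right) + 2\right)\right) - 448 = \left(9 + \left(\left(\left(5 \cdot \frac{1}{5} + 1 \left(- \frac{1}{2}\right)\right) - 4\right) + 2\right)\right) - 448 = \left(9 + \left(\left(\left(1 - \frac{1}{2}\right) - 4\right) + 2\right)\right) - 448 = \left(9 + \left(\left(\frac{1}{2} - 4\right) + 2\right)\right) - 448 = \left(9 + \left(- \frac{7}{2} + 2\right)\right) - 448 = \left(9 - \frac{3}{2}\right) - 448 = \frac{15}{2} - 448 = - \frac{881}{2}$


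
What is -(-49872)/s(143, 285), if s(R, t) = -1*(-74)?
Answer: 24936/37 ≈ 673.95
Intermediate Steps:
s(R, t) = 74
-(-49872)/s(143, 285) = -(-49872)/74 = -1*(-24936/37) = 24936/37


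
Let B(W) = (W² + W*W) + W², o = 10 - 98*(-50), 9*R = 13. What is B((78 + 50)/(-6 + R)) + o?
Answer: 12235022/1681 ≈ 7278.4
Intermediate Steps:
R = 13/9 (R = (⅑)*13 = 13/9 ≈ 1.4444)
o = 4910 (o = 10 + 4900 = 4910)
B(W) = 3*W² (B(W) = (W² + W²) + W² = 2*W² + W² = 3*W²)
B((78 + 50)/(-6 + R)) + o = 3*((78 + 50)/(-6 + 13/9))² + 4910 = 3*(128/(-41/9))² + 4910 = 3*(128*(-9/41))² + 4910 = 3*(-1152/41)² + 4910 = 3*(1327104/1681) + 4910 = 3981312/1681 + 4910 = 12235022/1681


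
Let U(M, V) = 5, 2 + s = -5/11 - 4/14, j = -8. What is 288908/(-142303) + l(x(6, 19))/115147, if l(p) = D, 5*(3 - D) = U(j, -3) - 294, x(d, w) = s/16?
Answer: -166291187268/81928817705 ≈ -2.0297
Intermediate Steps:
s = -211/77 (s = -2 + (-5/11 - 4/14) = -2 + (-5*1/11 - 4*1/14) = -2 + (-5/11 - 2/7) = -2 - 57/77 = -211/77 ≈ -2.7403)
x(d, w) = -211/1232 (x(d, w) = -211/77/16 = -211/77*1/16 = -211/1232)
D = 304/5 (D = 3 - (5 - 294)/5 = 3 - 1/5*(-289) = 3 + 289/5 = 304/5 ≈ 60.800)
l(p) = 304/5
288908/(-142303) + l(x(6, 19))/115147 = 288908/(-142303) + (304/5)/115147 = 288908*(-1/142303) + (304/5)*(1/115147) = -288908/142303 + 304/575735 = -166291187268/81928817705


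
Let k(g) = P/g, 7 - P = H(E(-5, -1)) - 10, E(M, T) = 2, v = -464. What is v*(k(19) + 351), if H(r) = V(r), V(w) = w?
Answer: -3101376/19 ≈ -1.6323e+5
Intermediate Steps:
H(r) = r
P = 15 (P = 7 - (2 - 10) = 7 - 1*(-8) = 7 + 8 = 15)
k(g) = 15/g
v*(k(19) + 351) = -464*(15/19 + 351) = -464*6684/19 = -3101376/19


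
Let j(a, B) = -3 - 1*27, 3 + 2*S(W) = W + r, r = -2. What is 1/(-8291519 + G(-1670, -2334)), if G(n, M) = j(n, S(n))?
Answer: -1/8291549 ≈ -1.2060e-7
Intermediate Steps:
S(W) = -5/2 + W/2 (S(W) = -3/2 + (W - 2)/2 = -3/2 + (-2 + W)/2 = -3/2 + (-1 + W/2) = -5/2 + W/2)
j(a, B) = -30 (j(a, B) = -3 - 27 = -30)
G(n, M) = -30
1/(-8291519 + G(-1670, -2334)) = 1/(-8291519 - 30) = 1/(-8291549) = -1/8291549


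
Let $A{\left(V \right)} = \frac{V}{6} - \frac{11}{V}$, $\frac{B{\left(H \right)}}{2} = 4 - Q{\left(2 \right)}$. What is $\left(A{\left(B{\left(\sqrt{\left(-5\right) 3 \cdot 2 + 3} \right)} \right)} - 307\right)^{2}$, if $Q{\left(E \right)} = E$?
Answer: $\frac{13756681}{144} \approx 95533.0$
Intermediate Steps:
$B{\left(H \right)} = 4$ ($B{\left(H \right)} = 2 \left(4 - 2\right) = 2 \cdot 2 = 4$)
$A{\left(V \right)} = - \frac{11}{V} + \frac{V}{6}$ ($A{\left(V \right)} = V \frac{1}{6} - \frac{11}{V} = \frac{V}{6} - \frac{11}{V} = - \frac{11}{V} + \frac{V}{6}$)
$\left(A{\left(B{\left(\sqrt{\left(-5\right) 3 \cdot 2 + 3} \right)} \right)} - 307\right)^{2} = \left(\left(- \frac{11}{4} + \frac{1}{6} \cdot 4\right) - 307\right)^{2} = \left(\left(\left(-11\right) \frac{1}{4} + \frac{2}{3}\right) - 307\right)^{2} = \left(\left(- \frac{11}{4} + \frac{2}{3}\right) - 307\right)^{2} = \left(- \frac{25}{12} - 307\right)^{2} = \left(- \frac{3709}{12}\right)^{2} = \frac{13756681}{144}$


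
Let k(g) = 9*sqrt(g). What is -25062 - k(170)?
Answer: -25062 - 9*sqrt(170) ≈ -25179.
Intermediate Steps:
-25062 - k(170) = -25062 - 9*sqrt(170)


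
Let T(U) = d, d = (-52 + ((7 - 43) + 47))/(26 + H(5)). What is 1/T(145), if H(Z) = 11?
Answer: -37/41 ≈ -0.90244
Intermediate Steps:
d = -41/37 (d = (-52 + ((7 - 43) + 47))/(26 + 11) = (-52 + (-36 + 47))/37 = (-52 + 11)*(1/37) = -41*1/37 = -41/37 ≈ -1.1081)
T(U) = -41/37
1/T(145) = 1/(-41/37) = -37/41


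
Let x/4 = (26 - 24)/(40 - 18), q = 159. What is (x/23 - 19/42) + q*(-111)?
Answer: -187542913/10626 ≈ -17649.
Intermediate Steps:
x = 4/11 (x = 4*((26 - 24)/(40 - 18)) = 4*(2/22) = 4*(2*(1/22)) = 4*(1/11) = 4/11 ≈ 0.36364)
(x/23 - 19/42) + q*(-111) = ((4/11)/23 - 19/42) + 159*(-111) = ((4/11)*(1/23) - 19*1/42) - 17649 = (4/253 - 19/42) - 17649 = -4639/10626 - 17649 = -187542913/10626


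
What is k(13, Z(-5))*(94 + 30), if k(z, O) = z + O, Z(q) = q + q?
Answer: 372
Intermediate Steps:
Z(q) = 2*q
k(z, O) = O + z
k(13, Z(-5))*(94 + 30) = (2*(-5) + 13)*(94 + 30) = (-10 + 13)*124 = 3*124 = 372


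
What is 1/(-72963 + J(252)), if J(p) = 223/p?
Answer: -252/18386453 ≈ -1.3706e-5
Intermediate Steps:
1/(-72963 + J(252)) = 1/(-72963 + 223/252) = 1/(-18386453/252) = -252/18386453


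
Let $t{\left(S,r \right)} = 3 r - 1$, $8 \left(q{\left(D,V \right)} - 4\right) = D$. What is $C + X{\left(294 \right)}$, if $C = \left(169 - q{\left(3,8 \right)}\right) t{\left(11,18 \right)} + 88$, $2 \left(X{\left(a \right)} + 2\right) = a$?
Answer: $\frac{71665}{8} \approx 8958.1$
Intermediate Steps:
$X{\left(a \right)} = -2 + \frac{a}{2}$
$q{\left(D,V \right)} = 4 + \frac{D}{8}$
$t{\left(S,r \right)} = -1 + 3 r$
$C = \frac{70505}{8}$ ($C = \left(169 - \left(4 + \frac{1}{8} \cdot 3\right)\right) \left(-1 + 3 \cdot 18\right) + 88 = \left(169 - \left(4 + \frac{3}{8}\right)\right) \left(-1 + 54\right) + 88 = \left(169 - \frac{35}{8}\right) 53 + 88 = \frac{1317}{8} \cdot 53 + 88 = \frac{69801}{8} + 88 = \frac{70505}{8} \approx 8813.1$)
$C + X{\left(294 \right)} = \frac{70505}{8} + \left(-2 + \frac{1}{2} \cdot 294\right) = \frac{70505}{8} + \left(-2 + 147\right) = \frac{70505}{8} + 145 = \frac{71665}{8}$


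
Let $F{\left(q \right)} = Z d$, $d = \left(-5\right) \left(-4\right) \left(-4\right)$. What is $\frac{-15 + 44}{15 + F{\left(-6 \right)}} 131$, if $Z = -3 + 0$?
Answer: $\frac{3799}{255} \approx 14.898$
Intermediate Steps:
$Z = -3$
$d = -80$ ($d = 20 \left(-4\right) = -80$)
$F{\left(q \right)} = 240$ ($F{\left(q \right)} = \left(-3\right) \left(-80\right) = 240$)
$\frac{-15 + 44}{15 + F{\left(-6 \right)}} 131 = \frac{-15 + 44}{15 + 240} \cdot 131 = \frac{29}{255} \cdot 131 = \frac{3799}{255}$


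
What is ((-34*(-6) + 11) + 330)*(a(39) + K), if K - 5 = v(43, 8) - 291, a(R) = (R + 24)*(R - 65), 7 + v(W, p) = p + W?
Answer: -1024600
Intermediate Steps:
v(W, p) = -7 + W + p (v(W, p) = -7 + (p + W) = -7 + (W + p) = -7 + W + p)
a(R) = (-65 + R)*(24 + R) (a(R) = (24 + R)*(-65 + R) = (-65 + R)*(24 + R))
K = -242 (K = 5 + ((-7 + 43 + 8) - 291) = 5 + (44 - 291) = 5 - 247 = -242)
((-34*(-6) + 11) + 330)*(a(39) + K) = ((-34*(-6) + 11) + 330)*((-1560 + 39**2 - 41*39) - 242) = ((204 + 11) + 330)*((-1560 + 1521 - 1599) - 242) = (215 + 330)*(-1638 - 242) = 545*(-1880) = -1024600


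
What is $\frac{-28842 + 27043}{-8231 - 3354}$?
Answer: $\frac{257}{1655} \approx 0.15529$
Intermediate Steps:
$\frac{-28842 + 27043}{-8231 - 3354} = - \frac{1799}{-11585} = \left(-1799\right) \left(- \frac{1}{11585}\right) = \frac{257}{1655}$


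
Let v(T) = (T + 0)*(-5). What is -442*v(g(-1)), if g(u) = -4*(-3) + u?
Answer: 24310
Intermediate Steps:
g(u) = 12 + u
v(T) = -5*T (v(T) = T*(-5) = -5*T)
-442*v(g(-1)) = -(-2210)*(12 - 1) = -(-2210)*11 = -442*(-55) = 24310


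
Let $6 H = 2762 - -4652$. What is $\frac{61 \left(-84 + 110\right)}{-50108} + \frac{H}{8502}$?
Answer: $\frac{18162230}{159756831} \approx 0.11369$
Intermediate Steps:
$H = \frac{3707}{3}$ ($H = \frac{2762 - -4652}{6} = \frac{2762 + 4652}{6} = \frac{1}{6} \cdot 7414 = \frac{3707}{3} \approx 1235.7$)
$\frac{61 \left(-84 + 110\right)}{-50108} + \frac{H}{8502} = \frac{61 \left(-84 + 110\right)}{-50108} + \frac{3707}{3 \cdot 8502} = 61 \cdot 26 \left(- \frac{1}{50108}\right) + \frac{3707}{3} \cdot \frac{1}{8502} = 1586 \left(- \frac{1}{50108}\right) + \frac{3707}{25506} = - \frac{793}{25054} + \frac{3707}{25506} = \frac{18162230}{159756831}$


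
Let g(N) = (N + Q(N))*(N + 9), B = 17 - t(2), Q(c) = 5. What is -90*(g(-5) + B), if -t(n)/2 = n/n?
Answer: -1710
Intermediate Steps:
t(n) = -2 (t(n) = -2*n/n = -2*1 = -2)
B = 19 (B = 17 - 1*(-2) = 17 + 2 = 19)
g(N) = (5 + N)*(9 + N) (g(N) = (N + 5)*(N + 9) = (5 + N)*(9 + N))
-90*(g(-5) + B) = -90*((45 + (-5)² + 14*(-5)) + 19) = -90*((45 + 25 - 70) + 19) = -90*(0 + 19) = -90*19 = -1710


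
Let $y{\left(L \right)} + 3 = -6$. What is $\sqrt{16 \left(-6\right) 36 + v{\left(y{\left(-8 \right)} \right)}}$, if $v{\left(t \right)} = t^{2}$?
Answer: $15 i \sqrt{15} \approx 58.095 i$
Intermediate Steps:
$y{\left(L \right)} = -9$ ($y{\left(L \right)} = -3 - 6 = -9$)
$\sqrt{16 \left(-6\right) 36 + v{\left(y{\left(-8 \right)} \right)}} = \sqrt{16 \left(-6\right) 36 + \left(-9\right)^{2}} = \sqrt{\left(-96\right) 36 + 81} = \sqrt{-3456 + 81} = \sqrt{-3375} = 15 i \sqrt{15}$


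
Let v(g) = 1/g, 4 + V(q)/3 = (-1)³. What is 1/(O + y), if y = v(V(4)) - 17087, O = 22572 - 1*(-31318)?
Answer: 15/552044 ≈ 2.7172e-5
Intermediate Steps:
O = 53890 (O = 22572 + 31318 = 53890)
V(q) = -15 (V(q) = -12 + 3*(-1)³ = -12 + 3*(-1) = -12 - 3 = -15)
y = -256306/15 (y = 1/(-15) - 17087 = -1/15 - 17087 = -256306/15 ≈ -17087.)
1/(O + y) = 1/(53890 - 256306/15) = 1/(552044/15) = 15/552044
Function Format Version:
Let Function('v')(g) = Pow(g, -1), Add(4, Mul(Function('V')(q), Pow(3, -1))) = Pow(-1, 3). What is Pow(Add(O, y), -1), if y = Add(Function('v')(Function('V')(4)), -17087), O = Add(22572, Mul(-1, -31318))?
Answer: Rational(15, 552044) ≈ 2.7172e-5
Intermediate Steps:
O = 53890 (O = Add(22572, 31318) = 53890)
Function('V')(q) = -15 (Function('V')(q) = Add(-12, Mul(3, Pow(-1, 3))) = Add(-12, Mul(3, -1)) = Add(-12, -3) = -15)
y = Rational(-256306, 15) (y = Add(Pow(-15, -1), -17087) = Add(Rational(-1, 15), -17087) = Rational(-256306, 15) ≈ -17087.)
Pow(Add(O, y), -1) = Pow(Add(53890, Rational(-256306, 15)), -1) = Pow(Rational(552044, 15), -1) = Rational(15, 552044)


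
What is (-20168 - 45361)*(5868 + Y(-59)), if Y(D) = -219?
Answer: -370173321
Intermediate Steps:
(-20168 - 45361)*(5868 + Y(-59)) = (-20168 - 45361)*(5868 - 219) = -65529*5649 = -370173321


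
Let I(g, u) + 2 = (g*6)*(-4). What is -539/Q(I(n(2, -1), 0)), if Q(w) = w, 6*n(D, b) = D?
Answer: 539/10 ≈ 53.900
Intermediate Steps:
n(D, b) = D/6
I(g, u) = -2 - 24*g (I(g, u) = -2 + (g*6)*(-4) = -2 + (6*g)*(-4) = -2 - 24*g)
-539/Q(I(n(2, -1), 0)) = -539/(-2 - 4*2) = -539/(-2 - 24*1/3) = -539/(-2 - 8) = -539/(-10) = -539*(-1/10) = 539/10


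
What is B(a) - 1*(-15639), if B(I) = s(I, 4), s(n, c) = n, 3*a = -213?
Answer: 15568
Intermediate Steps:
a = -71 (a = (1/3)*(-213) = -71)
B(I) = I
B(a) - 1*(-15639) = -71 - 1*(-15639) = -71 + 15639 = 15568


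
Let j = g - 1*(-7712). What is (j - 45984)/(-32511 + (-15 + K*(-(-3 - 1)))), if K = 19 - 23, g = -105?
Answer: 38377/32542 ≈ 1.1793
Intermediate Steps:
j = 7607 (j = -105 - 1*(-7712) = -105 + 7712 = 7607)
K = -4
(j - 45984)/(-32511 + (-15 + K*(-(-3 - 1)))) = (7607 - 45984)/(-32511 + (-15 - (-4)*(-3 - 1))) = -38377/(-32511 + (-15 - (-4)*(-4))) = -38377/(-32511 + (-15 - 4*4)) = -38377/(-32511 + (-15 - 16)) = -38377/(-32511 - 31) = -38377/(-32542) = -38377*(-1/32542) = 38377/32542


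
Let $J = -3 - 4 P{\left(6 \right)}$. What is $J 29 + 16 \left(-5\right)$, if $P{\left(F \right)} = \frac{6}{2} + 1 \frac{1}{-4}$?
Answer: $-486$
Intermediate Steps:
$P{\left(F \right)} = \frac{11}{4}$ ($P{\left(F \right)} = 6 \cdot \frac{1}{2} + 1 \left(- \frac{1}{4}\right) = 3 - \frac{1}{4} = \frac{11}{4}$)
$J = -14$ ($J = -3 - 11 = -14$)
$J 29 + 16 \left(-5\right) = \left(-14\right) 29 + 16 \left(-5\right) = -406 - 80 = -486$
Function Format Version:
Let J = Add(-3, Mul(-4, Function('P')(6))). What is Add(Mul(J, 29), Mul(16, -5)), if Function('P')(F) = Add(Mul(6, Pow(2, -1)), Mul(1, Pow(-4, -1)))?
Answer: -486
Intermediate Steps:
Function('P')(F) = Rational(11, 4) (Function('P')(F) = Add(Mul(6, Rational(1, 2)), Mul(1, Rational(-1, 4))) = Add(3, Rational(-1, 4)) = Rational(11, 4))
J = -14 (J = Add(-3, Mul(-4, Rational(11, 4))) = Add(-3, -11) = -14)
Add(Mul(J, 29), Mul(16, -5)) = Add(Mul(-14, 29), Mul(16, -5)) = Add(-406, -80) = -486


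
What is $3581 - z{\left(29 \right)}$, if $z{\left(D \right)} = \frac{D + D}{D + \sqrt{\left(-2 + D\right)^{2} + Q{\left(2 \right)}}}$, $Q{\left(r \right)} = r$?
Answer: $\frac{196114}{55} + \frac{29 \sqrt{731}}{55} \approx 3580.0$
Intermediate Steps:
$z{\left(D \right)} = \frac{2 D}{D + \sqrt{2 + \left(-2 + D\right)^{2}}}$ ($z{\left(D \right)} = \frac{D + D}{D + \sqrt{\left(-2 + D\right)^{2} + 2}} = \frac{2 D}{D + \sqrt{2 + \left(-2 + D\right)^{2}}}$)
$3581 - z{\left(29 \right)} = 3581 - 2 \cdot 29 \frac{1}{29 + \sqrt{2 + \left(-2 + 29\right)^{2}}} = 3581 - 2 \cdot 29 \frac{1}{29 + \sqrt{2 + 27^{2}}} = 3581 - 2 \cdot 29 \frac{1}{29 + \sqrt{2 + 729}} = 3581 - 2 \cdot 29 \frac{1}{29 + \sqrt{731}} = 3581 - \frac{58}{29 + \sqrt{731}}$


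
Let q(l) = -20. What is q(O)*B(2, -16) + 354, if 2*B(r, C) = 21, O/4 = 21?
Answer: 144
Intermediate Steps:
O = 84 (O = 4*21 = 84)
B(r, C) = 21/2 (B(r, C) = (1/2)*21 = 21/2)
q(O)*B(2, -16) + 354 = -20*21/2 + 354 = -210 + 354 = 144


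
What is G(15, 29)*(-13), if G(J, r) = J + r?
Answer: -572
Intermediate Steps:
G(15, 29)*(-13) = (15 + 29)*(-13) = 44*(-13) = -572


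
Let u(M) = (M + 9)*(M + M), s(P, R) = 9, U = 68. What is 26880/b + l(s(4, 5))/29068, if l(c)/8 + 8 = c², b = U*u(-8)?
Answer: -3049658/123539 ≈ -24.686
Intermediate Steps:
u(M) = 2*M*(9 + M) (u(M) = (9 + M)*(2*M) = 2*M*(9 + M))
b = -1088 (b = 68*(2*(-8)*(9 - 8)) = 68*(2*(-8)*1) = 68*(-16) = -1088)
l(c) = -64 + 8*c²
26880/b + l(s(4, 5))/29068 = 26880/(-1088) + (-64 + 8*9²)/29068 = 26880*(-1/1088) + (-64 + 8*81)*(1/29068) = -420/17 + (-64 + 648)*(1/29068) = -420/17 + 584*(1/29068) = -420/17 + 146/7267 = -3049658/123539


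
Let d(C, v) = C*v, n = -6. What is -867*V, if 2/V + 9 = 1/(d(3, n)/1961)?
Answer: 31212/2123 ≈ 14.702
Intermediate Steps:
V = -36/2123 (V = 2/(-9 + 1/((3*(-6))/1961)) = 2/(-9 + 1/(-18*1/1961)) = 2/(-9 + 1/(-18/1961)) = 2/(-9 - 1961/18) = 2/(-2123/18) = 2*(-18/2123) = -36/2123 ≈ -0.016957)
-867*V = -867*(-36/2123) = 31212/2123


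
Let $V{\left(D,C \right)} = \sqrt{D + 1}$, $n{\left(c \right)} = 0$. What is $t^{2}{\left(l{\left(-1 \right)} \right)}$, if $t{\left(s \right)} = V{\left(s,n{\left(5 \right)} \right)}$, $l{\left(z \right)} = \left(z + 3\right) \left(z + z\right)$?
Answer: $-3$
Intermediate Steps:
$l{\left(z \right)} = 2 z \left(3 + z\right)$ ($l{\left(z \right)} = \left(3 + z\right) 2 z = 2 z \left(3 + z\right)$)
$V{\left(D,C \right)} = \sqrt{1 + D}$
$t{\left(s \right)} = \sqrt{1 + s}$
$t^{2}{\left(l{\left(-1 \right)} \right)} = \left(\sqrt{1 + 2 \left(-1\right) \left(3 - 1\right)}\right)^{2} = \left(\sqrt{1 + 2 \left(-1\right) 2}\right)^{2} = \left(\sqrt{1 - 4}\right)^{2} = \left(\sqrt{-3}\right)^{2} = \left(i \sqrt{3}\right)^{2} = -3$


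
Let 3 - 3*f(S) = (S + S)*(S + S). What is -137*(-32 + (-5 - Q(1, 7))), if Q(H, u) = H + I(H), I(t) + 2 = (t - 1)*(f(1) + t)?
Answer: 4932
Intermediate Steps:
f(S) = 1 - 4*S²/3 (f(S) = 1 - (S + S)*(S + S)/3 = 1 - 2*S*2*S/3 = 1 - 4*S²/3)
I(t) = -2 + (-1 + t)*(-⅓ + t) (I(t) = -2 + (t - 1)*((1 - 4/3*1²) + t) = -2 + (-1 + t)*((1 - 4/3*1) + t) = -2 + (-1 + t)*((1 - 4/3) + t) = -2 + (-1 + t)*(-⅓ + t))
Q(H, u) = -5/3 + H² - H/3 (Q(H, u) = H + (-5/3 + H² - 4*H/3) = -5/3 + H² - H/3)
-137*(-32 + (-5 - Q(1, 7))) = -137*(-32 + (-5 - (-5/3 + 1² - ⅓*1))) = -137*(-32 + (-5 - (-5/3 + 1 - ⅓))) = -137*(-32 + (-5 - 1*(-1))) = -137*(-32 + (-5 + 1)) = -137*(-32 - 4) = -137*(-36) = 4932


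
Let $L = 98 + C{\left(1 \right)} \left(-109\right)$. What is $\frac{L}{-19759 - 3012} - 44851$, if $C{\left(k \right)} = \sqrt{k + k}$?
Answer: $- \frac{145900317}{3253} + \frac{109 \sqrt{2}}{22771} \approx -44851.0$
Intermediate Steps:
$C{\left(k \right)} = \sqrt{2} \sqrt{k}$ ($C{\left(k \right)} = \sqrt{2 k} = \sqrt{2} \sqrt{k}$)
$L = 98 - 109 \sqrt{2}$ ($L = 98 + \sqrt{2} \sqrt{1} \left(-109\right) = 98 + \sqrt{2} \cdot 1 \left(-109\right) = 98 + \sqrt{2} \left(-109\right) = 98 - 109 \sqrt{2} \approx -56.149$)
$\frac{L}{-19759 - 3012} - 44851 = \frac{98 - 109 \sqrt{2}}{-19759 - 3012} - 44851 = \frac{98 - 109 \sqrt{2}}{-22771} - 44851 = \left(98 - 109 \sqrt{2}\right) \left(- \frac{1}{22771}\right) - 44851 = \left(- \frac{14}{3253} + \frac{109 \sqrt{2}}{22771}\right) - 44851 = - \frac{145900317}{3253} + \frac{109 \sqrt{2}}{22771}$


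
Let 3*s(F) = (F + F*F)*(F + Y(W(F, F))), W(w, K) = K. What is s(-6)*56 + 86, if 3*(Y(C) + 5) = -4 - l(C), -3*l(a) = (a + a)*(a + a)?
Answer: 6418/3 ≈ 2139.3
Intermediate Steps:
l(a) = -4*a²/3 (l(a) = -(a + a)*(a + a)/3 = -2*a*2*a/3 = -4*a²/3)
Y(C) = -19/3 + 4*C²/9 (Y(C) = -5 + (-4 - (-4)*C²/3)/3 = -5 + (-4 + 4*C²/3)/3 = -5 + (-4/3 + 4*C²/9) = -19/3 + 4*C²/9)
s(F) = (F + F²)*(-19/3 + F + 4*F²/9)/3 (s(F) = ((F + F*F)*(F + (-19/3 + 4*F²/9)))/3 = ((F + F²)*(-19/3 + F + 4*F²/9))/3 = (F + F²)*(-19/3 + F + 4*F²/9)/3)
s(-6)*56 + 86 = ((1/27)*(-6)*(-57 - 48*(-6) + 4*(-6)³ + 13*(-6)²))*56 + 86 = ((1/27)*(-6)*(-57 + 288 + 4*(-216) + 13*36))*56 + 86 = ((1/27)*(-6)*(-57 + 288 - 864 + 468))*56 + 86 = ((1/27)*(-6)*(-165))*56 + 86 = (110/3)*56 + 86 = 6160/3 + 86 = 6418/3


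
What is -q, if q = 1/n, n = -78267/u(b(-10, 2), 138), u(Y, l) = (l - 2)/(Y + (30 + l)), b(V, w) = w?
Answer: 4/391335 ≈ 1.0221e-5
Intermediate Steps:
u(Y, l) = (-2 + l)/(30 + Y + l)
n = -391335/4 (n = -78267*(30 + 2 + 138)/(-2 + 138) = -78267/(136/170) = -78267/((1/170)*136) = -78267/⅘ = -78267*5/4 = -391335/4 ≈ -97834.)
q = -4/391335 (q = 1/(-391335/4) = -4/391335 ≈ -1.0221e-5)
-q = -1*(-4/391335) = 4/391335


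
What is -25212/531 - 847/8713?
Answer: -73373971/1542201 ≈ -47.577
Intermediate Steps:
-25212/531 - 847/8713 = -25212*1/531 - 847*1/8713 = -8404/177 - 847/8713 = -73373971/1542201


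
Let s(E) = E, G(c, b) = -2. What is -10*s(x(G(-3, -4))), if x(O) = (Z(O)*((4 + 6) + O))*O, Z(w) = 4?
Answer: 640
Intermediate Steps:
x(O) = O*(40 + 4*O) (x(O) = (4*((4 + 6) + O))*O = (4*(10 + O))*O = (40 + 4*O)*O = O*(40 + 4*O))
-10*s(x(G(-3, -4))) = -40*(-2)*(10 - 2) = -40*(-2)*8 = -10*(-64) = 640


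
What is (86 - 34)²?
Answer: 2704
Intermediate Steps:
(86 - 34)² = 52² = 2704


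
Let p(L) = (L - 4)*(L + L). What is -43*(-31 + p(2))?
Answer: 1677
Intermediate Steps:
p(L) = 2*L*(-4 + L) (p(L) = (-4 + L)*(2*L) = 2*L*(-4 + L))
-43*(-31 + p(2)) = -43*(-31 + 2*2*(-4 + 2)) = -43*(-31 + 2*2*(-2)) = -43*(-31 - 8) = -43*(-39) = 1677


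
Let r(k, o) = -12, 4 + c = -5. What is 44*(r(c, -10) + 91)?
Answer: 3476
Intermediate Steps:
c = -9 (c = -4 - 5 = -9)
44*(r(c, -10) + 91) = 44*(-12 + 91) = 44*79 = 3476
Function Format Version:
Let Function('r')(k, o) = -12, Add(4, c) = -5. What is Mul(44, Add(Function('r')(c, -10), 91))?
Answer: 3476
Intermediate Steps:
c = -9 (c = Add(-4, -5) = -9)
Mul(44, Add(Function('r')(c, -10), 91)) = Mul(44, Add(-12, 91)) = Mul(44, 79) = 3476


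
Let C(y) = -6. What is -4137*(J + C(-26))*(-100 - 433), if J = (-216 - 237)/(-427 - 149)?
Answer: -735742007/64 ≈ -1.1496e+7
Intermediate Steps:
J = 151/192 (J = -453/(-576) = -453*(-1/576) = 151/192 ≈ 0.78646)
-4137*(J + C(-26))*(-100 - 433) = -4137*(151/192 - 6)*(-100 - 433) = -(-1380379)*(-533)/64 = -4137*533533/192 = -735742007/64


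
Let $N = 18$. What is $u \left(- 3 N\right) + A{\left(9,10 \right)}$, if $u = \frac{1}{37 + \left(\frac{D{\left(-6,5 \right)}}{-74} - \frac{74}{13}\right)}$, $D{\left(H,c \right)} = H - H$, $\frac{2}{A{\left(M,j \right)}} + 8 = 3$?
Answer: $- \frac{4324}{2035} \approx -2.1248$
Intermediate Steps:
$A{\left(M,j \right)} = - \frac{2}{5}$ ($A{\left(M,j \right)} = \frac{2}{-8 + 3} = \frac{2}{-5} = 2 \left(- \frac{1}{5}\right) = - \frac{2}{5}$)
$D{\left(H,c \right)} = 0$
$u = \frac{13}{407}$ ($u = \frac{1}{37 + \left(\frac{0}{-74} - \frac{74}{13}\right)} = \frac{1}{37 + \left(0 \left(- \frac{1}{74}\right) - \frac{74}{13}\right)} = \frac{1}{37 + \left(0 - \frac{74}{13}\right)} = \frac{1}{37 - \frac{74}{13}} = \frac{1}{\frac{407}{13}} = \frac{13}{407} \approx 0.031941$)
$u \left(- 3 N\right) + A{\left(9,10 \right)} = \frac{13 \left(\left(-3\right) 18\right)}{407} - \frac{2}{5} = \frac{13}{407} \left(-54\right) - \frac{2}{5} = - \frac{702}{407} - \frac{2}{5} = - \frac{4324}{2035}$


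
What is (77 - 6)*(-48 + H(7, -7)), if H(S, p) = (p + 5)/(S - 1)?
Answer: -10295/3 ≈ -3431.7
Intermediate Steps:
H(S, p) = (5 + p)/(-1 + S)
(77 - 6)*(-48 + H(7, -7)) = (77 - 6)*(-48 + (5 - 7)/(-1 + 7)) = 71*(-48 - 2/6) = 71*(-48 + (⅙)*(-2)) = 71*(-48 - ⅓) = 71*(-145/3) = -10295/3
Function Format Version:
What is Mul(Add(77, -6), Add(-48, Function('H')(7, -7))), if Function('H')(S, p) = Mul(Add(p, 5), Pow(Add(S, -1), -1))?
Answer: Rational(-10295, 3) ≈ -3431.7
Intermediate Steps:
Function('H')(S, p) = Mul(Pow(Add(-1, S), -1), Add(5, p)) (Function('H')(S, p) = Mul(Add(5, p), Pow(Add(-1, S), -1)) = Mul(Pow(Add(-1, S), -1), Add(5, p)))
Mul(Add(77, -6), Add(-48, Function('H')(7, -7))) = Mul(Add(77, -6), Add(-48, Mul(Pow(Add(-1, 7), -1), Add(5, -7)))) = Mul(71, Add(-48, Mul(Pow(6, -1), -2))) = Mul(71, Add(-48, Mul(Rational(1, 6), -2))) = Mul(71, Add(-48, Rational(-1, 3))) = Mul(71, Rational(-145, 3)) = Rational(-10295, 3)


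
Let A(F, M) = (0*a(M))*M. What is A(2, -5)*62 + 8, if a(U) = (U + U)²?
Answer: 8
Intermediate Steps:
a(U) = 4*U² (a(U) = (2*U)² = 4*U²)
A(F, M) = 0 (A(F, M) = (0*(4*M²))*M = 0*M = 0)
A(2, -5)*62 + 8 = 0*62 + 8 = 0 + 8 = 8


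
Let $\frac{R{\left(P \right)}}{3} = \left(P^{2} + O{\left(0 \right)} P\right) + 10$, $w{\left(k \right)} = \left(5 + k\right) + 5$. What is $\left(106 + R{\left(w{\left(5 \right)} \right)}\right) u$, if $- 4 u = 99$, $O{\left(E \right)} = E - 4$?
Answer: $- \frac{62469}{4} \approx -15617.0$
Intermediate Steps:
$O{\left(E \right)} = -4 + E$ ($O{\left(E \right)} = E - 4 = -4 + E$)
$w{\left(k \right)} = 10 + k$
$u = - \frac{99}{4}$ ($u = \left(- \frac{1}{4}\right) 99 = - \frac{99}{4} \approx -24.75$)
$R{\left(P \right)} = 30 - 12 P + 3 P^{2}$ ($R{\left(P \right)} = 3 \left(\left(P^{2} + \left(-4 + 0\right) P\right) + 10\right) = 3 \left(\left(P^{2} - 4 P\right) + 10\right) = 3 \left(10 + P^{2} - 4 P\right) = 30 - 12 P + 3 P^{2}$)
$\left(106 + R{\left(w{\left(5 \right)} \right)}\right) u = \left(106 + \left(30 - 12 \left(10 + 5\right) + 3 \left(10 + 5\right)^{2}\right)\right) \left(- \frac{99}{4}\right) = \left(106 + \left(30 - 180 + 3 \cdot 15^{2}\right)\right) \left(- \frac{99}{4}\right) = \left(106 + \left(30 - 180 + 3 \cdot 225\right)\right) \left(- \frac{99}{4}\right) = \left(106 + \left(30 - 180 + 675\right)\right) \left(- \frac{99}{4}\right) = \left(106 + 525\right) \left(- \frac{99}{4}\right) = 631 \left(- \frac{99}{4}\right) = - \frac{62469}{4}$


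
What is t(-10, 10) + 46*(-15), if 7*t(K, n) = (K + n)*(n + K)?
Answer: -690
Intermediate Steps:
t(K, n) = (K + n)²/7 (t(K, n) = ((K + n)*(n + K))/7 = ((K + n)*(K + n))/7 = (K + n)²/7)
t(-10, 10) + 46*(-15) = (-10 + 10)²/7 + 46*(-15) = (⅐)*0² - 690 = (⅐)*0 - 690 = 0 - 690 = -690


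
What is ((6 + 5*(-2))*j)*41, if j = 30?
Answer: -4920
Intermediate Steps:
((6 + 5*(-2))*j)*41 = ((6 + 5*(-2))*30)*41 = ((6 - 10)*30)*41 = -4*30*41 = -120*41 = -4920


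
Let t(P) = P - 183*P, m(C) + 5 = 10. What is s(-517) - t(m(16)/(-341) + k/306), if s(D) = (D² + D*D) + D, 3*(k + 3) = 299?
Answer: 83599274959/156519 ≈ 5.3412e+5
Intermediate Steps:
m(C) = 5 (m(C) = -5 + 10 = 5)
k = 290/3 (k = -3 + (⅓)*299 = -3 + 299/3 = 290/3 ≈ 96.667)
s(D) = D + 2*D² (s(D) = (D² + D²) + D = 2*D² + D = D + 2*D²)
t(P) = -182*P (t(P) = P - 183*P = -182*P)
s(-517) - t(m(16)/(-341) + k/306) = -517*(1 + 2*(-517)) - (-182)*(5/(-341) + (290/3)/306) = -517*(1 - 1034) - (-182)*(5*(-1/341) + (290/3)*(1/306)) = -517*(-1033) - (-182)*(-5/341 + 145/459) = 534061 - (-182)*47150/156519 = 534061 - 1*(-8581300/156519) = 534061 + 8581300/156519 = 83599274959/156519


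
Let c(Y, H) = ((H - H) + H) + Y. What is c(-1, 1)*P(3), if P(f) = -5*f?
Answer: 0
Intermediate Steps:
c(Y, H) = H + Y (c(Y, H) = (0 + H) + Y = H + Y)
c(-1, 1)*P(3) = (1 - 1)*(-5*3) = 0*(-15) = 0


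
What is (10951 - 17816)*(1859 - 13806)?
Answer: 82016155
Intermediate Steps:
(10951 - 17816)*(1859 - 13806) = -6865*(-11947) = 82016155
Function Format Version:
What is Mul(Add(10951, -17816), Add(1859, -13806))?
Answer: 82016155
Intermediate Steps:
Mul(Add(10951, -17816), Add(1859, -13806)) = Mul(-6865, -11947) = 82016155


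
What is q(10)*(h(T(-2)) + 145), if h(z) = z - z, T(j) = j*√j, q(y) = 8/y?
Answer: 116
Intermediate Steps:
T(j) = j^(3/2)
h(z) = 0
q(10)*(h(T(-2)) + 145) = (8/10)*(0 + 145) = (8*(⅒))*145 = (⅘)*145 = 116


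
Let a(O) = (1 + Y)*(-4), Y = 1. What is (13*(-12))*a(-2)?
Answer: 1248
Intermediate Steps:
a(O) = -8 (a(O) = (1 + 1)*(-4) = 2*(-4) = -8)
(13*(-12))*a(-2) = (13*(-12))*(-8) = -156*(-8) = 1248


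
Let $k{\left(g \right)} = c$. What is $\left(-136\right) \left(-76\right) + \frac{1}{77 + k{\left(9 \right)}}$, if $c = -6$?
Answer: $\frac{733857}{71} \approx 10336.0$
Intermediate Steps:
$k{\left(g \right)} = -6$
$\left(-136\right) \left(-76\right) + \frac{1}{77 + k{\left(9 \right)}} = \left(-136\right) \left(-76\right) + \frac{1}{77 - 6} = 10336 + \frac{1}{71} = \frac{733857}{71}$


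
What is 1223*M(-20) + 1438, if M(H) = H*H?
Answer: 490638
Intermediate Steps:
M(H) = H²
1223*M(-20) + 1438 = 1223*(-20)² + 1438 = 1223*400 + 1438 = 489200 + 1438 = 490638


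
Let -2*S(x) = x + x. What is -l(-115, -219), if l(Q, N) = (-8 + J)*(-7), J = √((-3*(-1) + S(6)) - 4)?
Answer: -56 + 7*I*√7 ≈ -56.0 + 18.52*I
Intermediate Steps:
S(x) = -x (S(x) = -(x + x)/2 = -x)
J = I*√7 (J = √((-3*(-1) - 1*6) - 4) = √((3 - 6) - 4) = √(-3 - 4) = √(-7) = I*√7 ≈ 2.6458*I)
l(Q, N) = 56 - 7*I*√7 (l(Q, N) = (-8 + I*√7)*(-7) = 56 - 7*I*√7)
-l(-115, -219) = -(56 - 7*I*√7) = -56 + 7*I*√7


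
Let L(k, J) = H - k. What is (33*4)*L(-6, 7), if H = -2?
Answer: 528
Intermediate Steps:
L(k, J) = -2 - k
(33*4)*L(-6, 7) = (33*4)*(-2 - 1*(-6)) = 132*(-2 + 6) = 132*4 = 528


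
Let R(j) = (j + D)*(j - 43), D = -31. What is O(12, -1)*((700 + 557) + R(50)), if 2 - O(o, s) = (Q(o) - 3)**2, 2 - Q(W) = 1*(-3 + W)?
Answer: -136220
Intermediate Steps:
Q(W) = 5 - W (Q(W) = 2 - (-3 + W) = 2 + (3 - W) = 5 - W)
O(o, s) = 2 - (2 - o)**2 (O(o, s) = 2 - ((5 - o) - 3)**2 = 2 - (2 - o)**2)
R(j) = (-43 + j)*(-31 + j) (R(j) = (j - 31)*(j - 43) = (-31 + j)*(-43 + j) = (-43 + j)*(-31 + j))
O(12, -1)*((700 + 557) + R(50)) = (2 - (-2 + 12)**2)*((700 + 557) + (1333 + 50**2 - 74*50)) = (2 - 1*10**2)*(1257 + (1333 + 2500 - 3700)) = (2 - 1*100)*(1257 + 133) = (2 - 100)*1390 = -98*1390 = -136220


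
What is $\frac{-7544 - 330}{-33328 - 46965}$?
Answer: $\frac{7874}{80293} \approx 0.098066$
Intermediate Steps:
$\frac{-7544 - 330}{-33328 - 46965} = - \frac{7874}{-80293} = \left(-7874\right) \left(- \frac{1}{80293}\right) = \frac{7874}{80293}$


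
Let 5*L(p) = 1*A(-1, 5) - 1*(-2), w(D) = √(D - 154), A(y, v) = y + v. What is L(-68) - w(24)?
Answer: 6/5 - I*√130 ≈ 1.2 - 11.402*I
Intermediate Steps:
A(y, v) = v + y
w(D) = √(-154 + D)
L(p) = 6/5 (L(p) = (1*(5 - 1) - 1*(-2))/5 = (1*4 + 2)/5 = (4 + 2)/5 = (⅕)*6 = 6/5)
L(-68) - w(24) = 6/5 - √(-154 + 24) = 6/5 - √(-130) = 6/5 - I*√130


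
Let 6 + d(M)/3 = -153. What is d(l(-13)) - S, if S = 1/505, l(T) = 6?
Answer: -240886/505 ≈ -477.00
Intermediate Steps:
d(M) = -477 (d(M) = -18 + 3*(-153) = -18 - 459 = -477)
S = 1/505 ≈ 0.0019802
d(l(-13)) - S = -477 - 1*1/505 = -477 - 1/505 = -240886/505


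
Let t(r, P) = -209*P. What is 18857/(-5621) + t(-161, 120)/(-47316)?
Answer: -62605261/22163603 ≈ -2.8247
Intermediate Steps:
18857/(-5621) + t(-161, 120)/(-47316) = 18857/(-5621) - 209*120/(-47316) = 18857*(-1/5621) - 25080*(-1/47316) = -18857/5621 + 2090/3943 = -62605261/22163603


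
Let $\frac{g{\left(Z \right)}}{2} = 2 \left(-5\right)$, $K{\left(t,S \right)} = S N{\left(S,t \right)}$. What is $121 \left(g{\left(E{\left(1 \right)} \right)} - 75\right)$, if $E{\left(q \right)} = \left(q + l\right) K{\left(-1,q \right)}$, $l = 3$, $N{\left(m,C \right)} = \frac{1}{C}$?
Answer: $-11495$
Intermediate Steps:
$K{\left(t,S \right)} = \frac{S}{t}$
$E{\left(q \right)} = - q \left(3 + q\right)$ ($E{\left(q \right)} = \left(q + 3\right) \frac{q}{-1} = \left(3 + q\right) q \left(-1\right) = \left(3 + q\right) \left(- q\right) = - q \left(3 + q\right)$)
$g{\left(Z \right)} = -20$ ($g{\left(Z \right)} = 2 \cdot 2 \left(-5\right) = 2 \left(-10\right) = -20$)
$121 \left(g{\left(E{\left(1 \right)} \right)} - 75\right) = 121 \left(-20 - 75\right) = 121 \left(-95\right) = -11495$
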